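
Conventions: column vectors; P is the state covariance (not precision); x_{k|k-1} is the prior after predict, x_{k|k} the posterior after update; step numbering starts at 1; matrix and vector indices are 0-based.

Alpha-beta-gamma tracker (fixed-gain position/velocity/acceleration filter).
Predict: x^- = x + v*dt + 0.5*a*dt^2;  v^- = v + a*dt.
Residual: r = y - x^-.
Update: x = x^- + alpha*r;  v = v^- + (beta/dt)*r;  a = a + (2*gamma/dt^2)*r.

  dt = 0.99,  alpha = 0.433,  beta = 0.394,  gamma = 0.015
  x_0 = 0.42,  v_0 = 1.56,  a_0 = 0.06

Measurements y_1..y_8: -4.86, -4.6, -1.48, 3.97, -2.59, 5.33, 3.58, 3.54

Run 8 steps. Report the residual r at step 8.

resid = -3.4110

step 1: x_pred=1.9938  r=-6.8538  x^+=-0.9739  v^+=-1.1083  a^+=-0.1498
step 2: x_pred=-2.1445  r=-2.4555  x^+=-3.2077  v^+=-2.2338  a^+=-0.2249
step 3: x_pred=-5.5294  r=4.0494  x^+=-3.7760  v^+=-0.8449  a^+=-0.1010
step 4: x_pred=-4.6620  r=8.6320  x^+=-0.9243  v^+=2.4905  a^+=0.1632
step 5: x_pred=1.6212  r=-4.2112  x^+=-0.2023  v^+=0.9761  a^+=0.0343
step 6: x_pred=0.7809  r=4.5491  x^+=2.7506  v^+=2.8205  a^+=0.1736
step 7: x_pred=5.6280  r=-2.0480  x^+=4.7412  v^+=2.1773  a^+=0.1109
step 8: x_pred=6.9510  r=-3.4110  x^+=5.4741  v^+=0.9295  a^+=0.0065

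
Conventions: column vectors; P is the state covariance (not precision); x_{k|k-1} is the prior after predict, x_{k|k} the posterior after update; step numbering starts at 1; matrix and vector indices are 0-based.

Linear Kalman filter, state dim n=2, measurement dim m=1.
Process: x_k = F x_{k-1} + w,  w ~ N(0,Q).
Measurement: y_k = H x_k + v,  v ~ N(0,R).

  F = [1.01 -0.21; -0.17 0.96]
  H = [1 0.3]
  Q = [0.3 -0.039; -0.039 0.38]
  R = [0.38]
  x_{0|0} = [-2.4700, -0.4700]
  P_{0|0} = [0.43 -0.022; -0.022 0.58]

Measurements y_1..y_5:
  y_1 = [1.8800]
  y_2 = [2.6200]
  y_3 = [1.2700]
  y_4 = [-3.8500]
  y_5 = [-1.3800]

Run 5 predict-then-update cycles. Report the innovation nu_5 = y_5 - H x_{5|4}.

step 1: x^-=[-2.3960, -0.0313]  P^-=[0.7736 -0.2519; -0.2519 0.9341]  S=[1.0865]  K=[0.6424; 0.0261]  nu=[4.2854]  x^+=[0.3570, 0.0806]  P^+=[0.3251 -0.2701; -0.2701 0.9334]
step 2: x^-=[0.3437, 0.0167]  P^-=[0.7874 -0.5545; -0.5545 1.3378]  S=[0.9551]  K=[0.6503; -0.1604]  nu=[2.2713]  x^+=[1.8206, -0.3477]  P^+=[0.3836 -0.4549; -0.4549 1.3132]
step 3: x^-=[1.9118, -0.6433]  P^-=[0.9422 -0.8269; -0.8269 1.7498]  S=[0.9835]  K=[0.7057; -0.3070]  nu=[-0.4489]  x^+=[1.5951, -0.5054]  P^+=[0.4523 -0.6138; -0.6138 1.6571]
step 4: x^-=[1.7172, -0.7564]  P^-=[1.0949 -1.0678; -1.0678 2.1206]  S=[1.0250]  K=[0.7556; -0.4211]  nu=[-5.3402]  x^+=[-2.3180, 1.4922]  P^+=[0.5096 -0.7417; -0.7417 1.9389]
step 5: x^-=[-2.6545, 1.8266]  P^-=[1.2200 -1.2630; -1.2630 2.4237]  S=[1.0603]  K=[0.7932; -0.5054]  nu=[0.7265]  x^+=[-2.0782, 1.4594]  P^+=[0.5528 -0.8379; -0.8379 2.1528]

innov = [0.7265]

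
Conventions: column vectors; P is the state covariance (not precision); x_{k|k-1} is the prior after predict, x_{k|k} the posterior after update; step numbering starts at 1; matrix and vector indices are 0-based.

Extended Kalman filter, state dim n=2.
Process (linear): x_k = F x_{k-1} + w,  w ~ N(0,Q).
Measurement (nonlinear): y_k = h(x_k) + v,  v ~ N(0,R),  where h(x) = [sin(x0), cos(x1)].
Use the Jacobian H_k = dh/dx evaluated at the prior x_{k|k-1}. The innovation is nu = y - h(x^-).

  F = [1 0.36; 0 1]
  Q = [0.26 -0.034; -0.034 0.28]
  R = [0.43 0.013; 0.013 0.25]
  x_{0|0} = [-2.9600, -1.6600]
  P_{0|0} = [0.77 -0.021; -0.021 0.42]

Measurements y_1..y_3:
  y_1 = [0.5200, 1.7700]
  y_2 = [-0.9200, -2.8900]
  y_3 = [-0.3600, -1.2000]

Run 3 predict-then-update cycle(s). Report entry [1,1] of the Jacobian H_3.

step 1: x^-=[-3.5576, -1.6600]  P^-=[1.0693 0.0962; 0.0962 0.7000]  H_jac=[-0.9147 0.0000; 0.0000 0.9960]  S=[1.3247 -0.0746; -0.0746 0.9444]  K=[-0.7359 0.0433; -0.0249 0.7363]  nu=[0.1159, 1.8591]  x^+=[-3.5624, -0.2941]  P^+=[0.3453 0.0013; 0.0013 0.1845]
step 2: x^-=[-3.6683, -0.2941]  P^-=[0.6302 0.0337; 0.0337 0.4645]  H_jac=[-0.8645 0.0000; 0.0000 0.2899]  S=[0.9009 0.0046; 0.0046 0.2890]  K=[-0.6049 0.0433; -0.0347 0.4664]  nu=[-1.4227, -3.8471]  x^+=[-2.9744, -2.0391]  P^+=[0.3002 0.0102; 0.0102 0.4007]
step 3: x^-=[-3.7085, -2.0391]  P^-=[0.6195 0.1205; 0.1205 0.6807]  H_jac=[-0.8436 0.0000; 0.0000 0.8923]  S=[0.8709 -0.0777; -0.0777 0.7920]  K=[-0.5932 0.0775; -0.0487 0.7621]  nu=[-0.8970, -0.7486]  x^+=[-3.2344, -2.5660]  P^+=[0.3012 0.0131; 0.0131 0.2128]

H_jac[1,1] = 0.8923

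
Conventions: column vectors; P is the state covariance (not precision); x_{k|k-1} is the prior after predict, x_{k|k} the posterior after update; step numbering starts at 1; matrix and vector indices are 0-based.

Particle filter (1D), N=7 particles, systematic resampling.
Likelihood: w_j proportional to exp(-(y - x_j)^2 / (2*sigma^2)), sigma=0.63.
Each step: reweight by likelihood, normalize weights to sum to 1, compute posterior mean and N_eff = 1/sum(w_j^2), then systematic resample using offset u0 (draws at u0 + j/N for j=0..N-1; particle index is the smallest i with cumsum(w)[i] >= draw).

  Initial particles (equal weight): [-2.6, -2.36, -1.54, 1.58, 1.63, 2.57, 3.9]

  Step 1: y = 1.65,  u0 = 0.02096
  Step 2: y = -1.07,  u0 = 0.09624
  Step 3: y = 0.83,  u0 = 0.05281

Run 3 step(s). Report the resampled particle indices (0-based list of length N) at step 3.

step 1: w=[0.0000, 0.0000, 0.0000, 0.4248, 0.4273, 0.1472, 0.0007]  mean=1.7487  Neff=2.5994  idx=[3, 3, 3, 4, 4, 4, 5]
step 2: w=[0.1945, 0.1945, 0.1945, 0.1388, 0.1388, 0.1388, 0.0001]  mean=1.6009  Neff=5.8383  idx=[0, 1, 1, 2, 3, 4, 5]
step 3: w=[0.1488, 0.1488, 0.1488, 0.1488, 0.1349, 0.1349, 0.1349]  mean=1.6002  Neff=6.9839  idx=[0, 1, 2, 3, 4, 5, 6]

resampled_idx = [0, 1, 2, 3, 4, 5, 6]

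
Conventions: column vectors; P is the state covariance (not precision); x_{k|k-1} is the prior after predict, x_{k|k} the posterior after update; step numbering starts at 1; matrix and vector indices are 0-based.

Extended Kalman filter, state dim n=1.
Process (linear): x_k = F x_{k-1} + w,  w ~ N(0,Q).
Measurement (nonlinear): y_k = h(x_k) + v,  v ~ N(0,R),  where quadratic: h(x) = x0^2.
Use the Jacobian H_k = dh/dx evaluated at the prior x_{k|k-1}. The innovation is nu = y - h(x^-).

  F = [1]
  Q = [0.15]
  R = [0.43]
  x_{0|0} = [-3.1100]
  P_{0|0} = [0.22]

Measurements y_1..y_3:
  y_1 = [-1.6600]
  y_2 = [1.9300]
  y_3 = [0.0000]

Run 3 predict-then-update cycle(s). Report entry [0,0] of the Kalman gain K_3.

step 1: x^-=[-3.1100]  P^-=[0.3700]  H_jac=[-6.2200]  S=[14.7447]  K=[-0.1561]  nu=[-11.3321]  x^+=[-1.3413]  P^+=[0.0108]
step 2: x^-=[-1.3413]  P^-=[0.1608]  H_jac=[-2.6825]  S=[1.5870]  K=[-0.2718]  nu=[0.1310]  x^+=[-1.3769]  P^+=[0.0436]
step 3: x^-=[-1.3769]  P^-=[0.1936]  H_jac=[-2.7537]  S=[1.8978]  K=[-0.2809]  nu=[-1.8958]  x^+=[-0.8444]  P^+=[0.0439]

K[0,0] = -0.2809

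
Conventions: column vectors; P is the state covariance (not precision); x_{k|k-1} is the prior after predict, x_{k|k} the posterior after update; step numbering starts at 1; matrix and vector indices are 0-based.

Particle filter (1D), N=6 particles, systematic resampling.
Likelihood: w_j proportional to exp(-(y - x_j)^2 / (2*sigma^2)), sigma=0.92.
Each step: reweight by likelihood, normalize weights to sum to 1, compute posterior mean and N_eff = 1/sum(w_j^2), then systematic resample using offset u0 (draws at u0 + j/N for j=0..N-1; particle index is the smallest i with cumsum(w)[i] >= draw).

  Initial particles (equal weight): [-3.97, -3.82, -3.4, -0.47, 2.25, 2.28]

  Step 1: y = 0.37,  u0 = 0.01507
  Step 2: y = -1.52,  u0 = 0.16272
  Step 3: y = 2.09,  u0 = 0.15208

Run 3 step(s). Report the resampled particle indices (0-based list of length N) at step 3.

resampled_idx = [0, 1, 2, 3, 4, 5]

step 1: w=[0.0000, 0.0000, 0.0003, 0.7330, 0.1378, 0.1289]  mean=0.2584  Neff=1.7456  idx=[3, 3, 3, 3, 3, 4]
step 2: w=[0.2000, 0.2000, 0.2000, 0.2000, 0.2000, 0.0001]  mean=-0.4698  Neff=5.0009  idx=[0, 1, 2, 3, 4, 4]
step 3: w=[0.1667, 0.1667, 0.1667, 0.1667, 0.1667, 0.1667]  mean=-0.4700  Neff=6.0000  idx=[0, 1, 2, 3, 4, 5]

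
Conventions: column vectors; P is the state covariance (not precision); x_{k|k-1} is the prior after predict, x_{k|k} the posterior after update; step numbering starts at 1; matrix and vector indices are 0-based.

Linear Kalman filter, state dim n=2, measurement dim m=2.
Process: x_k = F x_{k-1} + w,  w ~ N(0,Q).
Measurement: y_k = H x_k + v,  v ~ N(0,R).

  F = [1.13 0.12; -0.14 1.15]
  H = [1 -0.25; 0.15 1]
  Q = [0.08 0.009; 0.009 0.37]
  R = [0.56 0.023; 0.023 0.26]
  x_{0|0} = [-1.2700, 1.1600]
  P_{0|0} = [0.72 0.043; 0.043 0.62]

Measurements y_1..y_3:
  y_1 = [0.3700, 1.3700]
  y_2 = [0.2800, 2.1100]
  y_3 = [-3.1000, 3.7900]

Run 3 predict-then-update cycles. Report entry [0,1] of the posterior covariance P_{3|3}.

step 1: x^-=[-1.2959, 1.5118]  P^-=[1.0200 0.0358; 0.0358 1.1902]  S=[1.6364 -0.0871; -0.0871 1.4839]  K=[0.6265 0.1640; -0.1174 0.7988]  nu=[2.0438, 0.0526]  x^+=[-0.0067, 1.3138]  P^+=[0.3556 0.0037; 0.0037 0.2044]
step 2: x^-=[0.1500, 1.5118]  P^-=[0.5380 -0.0143; -0.0143 0.6461]  S=[1.1455 -0.0716; -0.0716 0.9140]  K=[0.4796 0.1102; -0.1100 0.6960]  nu=[0.5079, 0.5757]  x^+=[0.4571, 1.8566]  P^+=[0.2709 -0.0009; -0.0009 0.1786]
step 3: x^-=[0.7393, 2.0711]  P^-=[0.4282 -0.0104; -0.0104 0.6118]  S=[1.0317 -0.0757; -0.0757 0.8783]  K=[0.4248 0.0979; -0.1080 0.6855]  nu=[-3.3216, 1.6080]  x^+=[-0.5142, 3.5321]  P^+=[0.2399 -0.0008; -0.0008 0.1759]

P_post[0,1] = -0.0008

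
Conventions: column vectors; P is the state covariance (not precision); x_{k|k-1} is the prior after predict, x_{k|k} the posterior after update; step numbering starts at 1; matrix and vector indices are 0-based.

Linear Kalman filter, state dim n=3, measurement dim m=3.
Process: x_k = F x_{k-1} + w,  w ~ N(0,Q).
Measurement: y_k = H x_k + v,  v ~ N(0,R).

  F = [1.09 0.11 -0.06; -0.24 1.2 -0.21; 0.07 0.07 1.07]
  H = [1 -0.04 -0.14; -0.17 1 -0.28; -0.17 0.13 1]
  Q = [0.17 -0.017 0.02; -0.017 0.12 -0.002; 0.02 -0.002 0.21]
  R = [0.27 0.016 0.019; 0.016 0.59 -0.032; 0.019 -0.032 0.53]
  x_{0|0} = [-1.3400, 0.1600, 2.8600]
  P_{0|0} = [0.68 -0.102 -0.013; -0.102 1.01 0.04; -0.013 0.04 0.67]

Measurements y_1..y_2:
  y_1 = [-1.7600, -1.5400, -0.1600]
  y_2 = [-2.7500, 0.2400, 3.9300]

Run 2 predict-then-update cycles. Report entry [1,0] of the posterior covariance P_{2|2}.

P_post[1,0] = 0.0420

step 1: x^-=[-1.6146, -0.0870, 2.9776]  P^-=[0.9693 -0.1849 0.0175; -0.1849 1.6804 -0.0317; 0.0175 -0.0317 0.9884]  S=[1.2708 -0.3638 -0.2984; -0.3638 2.4582 -0.0595; -0.2984 -0.0595 1.5688]  K=[0.7663 -0.0300 0.0354; 0.0501 0.7116 0.1756; 0.0218 -0.1083 0.6256]  nu=[0.2680, -0.8938, -3.4008]  x^+=[-1.5030, -1.3067, 0.9529]  P^+=[0.2182 0.0487 0.0651; 0.0487 0.4300 0.0236; 0.0651 0.0236 0.3434]
step 2: x^-=[-1.8392, -1.4075, 0.8229]  P^-=[0.4385 0.0333 0.1003; 0.0333 0.7334 -0.0311; 0.1003 -0.0311 0.6201]  S=[0.6907 -0.0517 -0.0371; -0.0517 1.4004 -0.1463; -0.0371 -0.1463 1.1315]  K=[0.6133 -0.0223 0.0438; 0.0592 0.5410 0.1236; 0.0414 -0.1028 0.5175]  nu=[-0.8519, 1.5652, 2.9774]  x^+=[-2.2660, -0.2429, 2.1674]  P^+=[0.1761 0.0420 0.0601; 0.0420 0.3272 0.0139; 0.0601 0.0139 0.2867]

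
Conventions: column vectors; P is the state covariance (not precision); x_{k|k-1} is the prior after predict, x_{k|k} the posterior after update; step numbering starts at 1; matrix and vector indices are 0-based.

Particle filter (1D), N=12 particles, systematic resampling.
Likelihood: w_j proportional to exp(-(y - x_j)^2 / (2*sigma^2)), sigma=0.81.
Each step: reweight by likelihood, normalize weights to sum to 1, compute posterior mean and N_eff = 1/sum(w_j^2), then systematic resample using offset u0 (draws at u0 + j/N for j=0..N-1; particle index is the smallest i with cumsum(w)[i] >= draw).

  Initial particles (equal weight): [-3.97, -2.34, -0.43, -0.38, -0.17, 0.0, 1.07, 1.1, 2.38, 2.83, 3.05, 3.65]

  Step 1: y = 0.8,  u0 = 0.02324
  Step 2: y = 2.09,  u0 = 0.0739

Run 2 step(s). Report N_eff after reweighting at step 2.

N_eff = 6.5526

step 1: w=[0.0000, 0.0001, 0.0818, 0.0897, 0.1265, 0.1591, 0.2451, 0.2419, 0.0387, 0.0112, 0.0055, 0.0005]  mean=0.5796  Neff=5.6733  idx=[2, 3, 4, 4, 5, 5, 6, 6, 6, 7, 7, 7]
step 2: w=[0.0027, 0.0033, 0.0070, 0.0070, 0.0123, 0.0123, 0.1556, 0.1556, 0.1556, 0.1629, 0.1629, 0.1629]  mean=1.0321  Neff=6.5526  idx=[6, 6, 7, 7, 8, 8, 9, 9, 10, 10, 11, 11]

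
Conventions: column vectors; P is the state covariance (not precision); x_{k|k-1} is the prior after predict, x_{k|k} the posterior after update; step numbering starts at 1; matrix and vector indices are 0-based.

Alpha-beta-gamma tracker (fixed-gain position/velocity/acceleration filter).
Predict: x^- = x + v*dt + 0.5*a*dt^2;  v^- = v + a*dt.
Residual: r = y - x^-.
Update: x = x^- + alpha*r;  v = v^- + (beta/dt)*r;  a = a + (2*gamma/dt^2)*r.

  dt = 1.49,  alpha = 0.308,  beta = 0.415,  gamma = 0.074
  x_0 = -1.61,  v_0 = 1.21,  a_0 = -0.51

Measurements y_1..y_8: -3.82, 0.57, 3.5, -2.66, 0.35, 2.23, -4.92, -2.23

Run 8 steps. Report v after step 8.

v_post = -1.2721

step 1: x_pred=-0.3732  r=-3.4468  x^+=-1.4348  v^+=-0.5099  a^+=-0.7398
step 2: x_pred=-3.0158  r=3.5858  x^+=-1.9114  v^+=-0.6134  a^+=-0.5007
step 3: x_pred=-3.3812  r=6.8812  x^+=-1.2618  v^+=0.5570  a^+=-0.0420
step 4: x_pred=-0.4784  r=-2.1816  x^+=-1.1504  v^+=-0.1132  a^+=-0.1874
step 5: x_pred=-1.5270  r=1.8770  x^+=-0.9489  v^+=0.1304  a^+=-0.0623
step 6: x_pred=-0.8238  r=3.0538  x^+=0.1168  v^+=0.8881  a^+=0.1413
step 7: x_pred=1.5968  r=-6.5168  x^+=-0.4104  v^+=-0.7165  a^+=-0.2932
step 8: x_pred=-1.8034  r=-0.4266  x^+=-1.9348  v^+=-1.2721  a^+=-0.3216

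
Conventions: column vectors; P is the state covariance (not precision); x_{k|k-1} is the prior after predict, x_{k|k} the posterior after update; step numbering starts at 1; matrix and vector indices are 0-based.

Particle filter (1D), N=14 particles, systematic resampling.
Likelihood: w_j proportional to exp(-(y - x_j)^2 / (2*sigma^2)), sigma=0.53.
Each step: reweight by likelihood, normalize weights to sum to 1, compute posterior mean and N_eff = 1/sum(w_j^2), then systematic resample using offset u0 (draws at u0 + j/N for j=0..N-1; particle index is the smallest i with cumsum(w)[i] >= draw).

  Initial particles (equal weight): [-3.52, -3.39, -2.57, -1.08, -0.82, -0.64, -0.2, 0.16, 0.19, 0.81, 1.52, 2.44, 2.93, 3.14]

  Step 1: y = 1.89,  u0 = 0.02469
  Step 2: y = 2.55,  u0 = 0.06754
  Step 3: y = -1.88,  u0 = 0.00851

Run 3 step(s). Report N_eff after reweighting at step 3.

step 1: w=[0.0000, 0.0000, 0.0000, 0.0000, 0.0000, 0.0000, 0.0002, 0.0028, 0.0034, 0.0733, 0.4579, 0.3410, 0.0852, 0.0362]  mean=1.9516  Neff=2.9424  idx=[9, 10, 10, 10, 10, 10, 10, 10, 11, 11, 11, 11, 12, 12]
step 2: w=[0.0007, 0.0232, 0.0232, 0.0232, 0.0232, 0.0232, 0.0232, 0.0232, 0.1500, 0.1500, 0.1500, 0.1500, 0.1185, 0.1185]  mean=2.4057  Neff=8.2075  idx=[3, 6, 8, 8, 9, 9, 10, 10, 11, 11, 12, 12, 13, 13]
step 3: w=[0.5000, 0.5000, 0.0000, 0.0000, 0.0000, 0.0000, 0.0000, 0.0000, 0.0000, 0.0000, 0.0000, 0.0000, 0.0000, 0.0000]  mean=1.5200  Neff=2.0001  idx=[0, 0, 0, 0, 0, 0, 0, 1, 1, 1, 1, 1, 1, 1]

N_eff = 2.0001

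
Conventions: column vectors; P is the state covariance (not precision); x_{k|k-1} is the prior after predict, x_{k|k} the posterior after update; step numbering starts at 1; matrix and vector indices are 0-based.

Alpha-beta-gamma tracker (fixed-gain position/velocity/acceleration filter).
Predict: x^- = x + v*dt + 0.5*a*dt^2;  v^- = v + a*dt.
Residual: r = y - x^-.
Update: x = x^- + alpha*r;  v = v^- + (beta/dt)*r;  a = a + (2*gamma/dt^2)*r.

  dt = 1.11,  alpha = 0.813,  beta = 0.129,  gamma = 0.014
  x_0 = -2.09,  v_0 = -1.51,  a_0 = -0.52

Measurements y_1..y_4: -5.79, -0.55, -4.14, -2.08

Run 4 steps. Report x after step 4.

x_post = -3.0145

step 1: x_pred=-4.0864  r=-1.7036  x^+=-5.4714  v^+=-2.2852  a^+=-0.5587
step 2: x_pred=-8.3522  r=7.8022  x^+=-2.0090  v^+=-1.9986  a^+=-0.3814
step 3: x_pred=-4.4624  r=0.3224  x^+=-4.2003  v^+=-2.3845  a^+=-0.3741
step 4: x_pred=-7.0775  r=4.9975  x^+=-3.0145  v^+=-2.2189  a^+=-0.2605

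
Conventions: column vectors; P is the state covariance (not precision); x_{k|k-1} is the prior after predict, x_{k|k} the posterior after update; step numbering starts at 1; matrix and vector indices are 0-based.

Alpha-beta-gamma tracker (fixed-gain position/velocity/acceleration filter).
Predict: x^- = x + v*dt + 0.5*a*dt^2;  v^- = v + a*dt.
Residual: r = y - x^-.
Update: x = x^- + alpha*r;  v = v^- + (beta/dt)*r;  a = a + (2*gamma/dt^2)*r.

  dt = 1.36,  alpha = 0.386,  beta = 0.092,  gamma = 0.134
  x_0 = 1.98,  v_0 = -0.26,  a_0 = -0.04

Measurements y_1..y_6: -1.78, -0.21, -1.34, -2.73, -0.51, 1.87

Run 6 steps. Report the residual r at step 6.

step 1: x_pred=1.5894  r=-3.3694  x^+=0.2888  v^+=-0.5423  a^+=-0.5282
step 2: x_pred=-0.9372  r=0.7272  x^+=-0.6565  v^+=-1.2115  a^+=-0.4228
step 3: x_pred=-2.6952  r=1.3552  x^+=-2.1721  v^+=-1.6949  a^+=-0.2265
step 4: x_pred=-4.6866  r=1.9566  x^+=-3.9314  v^+=-1.8705  a^+=0.0570
step 5: x_pred=-6.4225  r=5.9125  x^+=-4.1403  v^+=-1.3930  a^+=0.9137
step 6: x_pred=-5.1898  r=7.0598  x^+=-2.4647  v^+=0.3272  a^+=1.9367

resid = 7.0598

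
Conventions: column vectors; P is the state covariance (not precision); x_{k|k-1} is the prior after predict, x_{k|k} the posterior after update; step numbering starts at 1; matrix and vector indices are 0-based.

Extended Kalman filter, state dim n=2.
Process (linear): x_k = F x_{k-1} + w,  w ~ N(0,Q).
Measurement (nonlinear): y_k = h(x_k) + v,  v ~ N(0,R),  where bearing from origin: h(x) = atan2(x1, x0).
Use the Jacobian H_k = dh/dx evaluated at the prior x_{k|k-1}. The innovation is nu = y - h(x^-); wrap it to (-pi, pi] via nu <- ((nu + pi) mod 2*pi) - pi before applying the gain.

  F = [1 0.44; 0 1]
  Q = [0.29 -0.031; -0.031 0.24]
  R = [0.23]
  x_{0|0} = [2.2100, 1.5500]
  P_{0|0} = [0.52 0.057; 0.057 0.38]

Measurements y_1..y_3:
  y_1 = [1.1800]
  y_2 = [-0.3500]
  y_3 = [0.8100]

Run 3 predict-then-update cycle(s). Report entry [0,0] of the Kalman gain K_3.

K[0,0] = -0.0161

step 1: x^-=[2.8920, 1.5500]  P^-=[0.9337 0.1932; 0.1932 0.6200]  H_jac=[-0.1440 0.2686]  S=[0.2791]  K=[-0.2957; 0.4970]  nu=[0.6880]  x^+=[2.6886, 1.8919]  P^+=[0.9093 0.2342; 0.2342 0.5511]
step 2: x^-=[3.5210, 1.8919]  P^-=[1.5121 0.4457; 0.4457 0.7911]  H_jac=[-0.1184 0.2204]  S=[0.2664]  K=[-0.3035; 0.4564]  nu=[-0.8431]  x^+=[3.7769, 1.5072]  P^+=[1.4876 0.4826; 0.4826 0.7356]
step 3: x^-=[4.4401, 1.5072]  P^-=[2.3447 0.7752; 0.7752 0.9756]  H_jac=[-0.0686 0.2020]  S=[0.2593]  K=[-0.0161; 0.5548]  nu=[0.4828]  x^+=[4.4323, 1.7750]  P^+=[2.3446 0.7775; 0.7775 0.8958]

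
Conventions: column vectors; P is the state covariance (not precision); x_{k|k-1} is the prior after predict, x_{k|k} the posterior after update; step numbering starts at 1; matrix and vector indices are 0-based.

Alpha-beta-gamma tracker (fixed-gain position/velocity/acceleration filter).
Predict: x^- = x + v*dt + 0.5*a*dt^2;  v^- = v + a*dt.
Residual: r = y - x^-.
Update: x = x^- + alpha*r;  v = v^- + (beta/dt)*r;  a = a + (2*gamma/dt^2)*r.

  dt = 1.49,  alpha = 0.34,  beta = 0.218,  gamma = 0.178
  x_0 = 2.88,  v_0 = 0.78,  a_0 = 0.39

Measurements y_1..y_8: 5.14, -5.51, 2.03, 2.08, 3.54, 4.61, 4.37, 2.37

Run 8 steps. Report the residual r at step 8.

step 1: x_pred=4.4751  r=0.6649  x^+=4.7012  v^+=1.4584  a^+=0.4966
step 2: x_pred=7.4254  r=-12.9354  x^+=3.0274  v^+=0.3058  a^+=-1.5776
step 3: x_pred=1.7317  r=0.2983  x^+=1.8331  v^+=-2.0012  a^+=-1.5298
step 4: x_pred=-2.8469  r=4.9269  x^+=-1.1717  v^+=-3.5598  a^+=-0.7398
step 5: x_pred=-7.2970  r=10.8370  x^+=-3.6124  v^+=-3.0765  a^+=0.9980
step 6: x_pred=-7.0886  r=11.6986  x^+=-3.1111  v^+=0.1221  a^+=2.8739
step 7: x_pred=0.2611  r=4.1089  x^+=1.6581  v^+=5.0054  a^+=3.5328
step 8: x_pred=13.0377  r=-10.6677  x^+=9.4107  v^+=8.7084  a^+=1.8222

resid = -10.6677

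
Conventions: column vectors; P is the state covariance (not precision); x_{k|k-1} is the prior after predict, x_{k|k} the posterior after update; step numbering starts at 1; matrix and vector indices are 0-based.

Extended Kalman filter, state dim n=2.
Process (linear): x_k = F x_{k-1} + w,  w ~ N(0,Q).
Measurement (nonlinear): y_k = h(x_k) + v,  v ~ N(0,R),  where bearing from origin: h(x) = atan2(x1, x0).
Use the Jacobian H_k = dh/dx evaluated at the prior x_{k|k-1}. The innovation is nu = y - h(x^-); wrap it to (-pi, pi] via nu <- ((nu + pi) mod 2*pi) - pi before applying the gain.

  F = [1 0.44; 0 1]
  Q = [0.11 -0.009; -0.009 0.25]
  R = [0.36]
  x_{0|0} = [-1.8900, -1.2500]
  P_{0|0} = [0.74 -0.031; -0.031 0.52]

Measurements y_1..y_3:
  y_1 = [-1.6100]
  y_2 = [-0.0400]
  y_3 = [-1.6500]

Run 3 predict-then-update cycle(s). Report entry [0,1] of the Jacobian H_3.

step 1: x^-=[-2.4400, -1.2500]  P^-=[0.9234 0.1888; 0.1888 0.7700]  H_jac=[0.1663 -0.3246]  S=[0.4463]  K=[0.2068; -0.4897]  nu=[1.0582]  x^+=[-2.2212, -1.7682]  P^+=[0.9043 0.2340; 0.2340 0.6630]
step 2: x^-=[-2.9992, -1.7682]  P^-=[1.3486 0.5167; 0.5167 0.9130]  H_jac=[0.1459 -0.2474]  S=[0.4073]  K=[0.1691; -0.3696]  nu=[2.5689]  x^+=[-2.5648, -2.7176]  P^+=[1.3369 0.5421; 0.5421 0.8573]
step 3: x^-=[-3.7605, -2.7176]  P^-=[2.0900 0.9104; 0.9104 1.1073]  H_jac=[0.1262 -0.1747]  S=[0.3869]  K=[0.2709; -0.2029]  nu=[0.8658]  x^+=[-3.5260, -2.8932]  P^+=[2.0616 0.9316; 0.9316 1.0914]

H_jac[0,1] = -0.1747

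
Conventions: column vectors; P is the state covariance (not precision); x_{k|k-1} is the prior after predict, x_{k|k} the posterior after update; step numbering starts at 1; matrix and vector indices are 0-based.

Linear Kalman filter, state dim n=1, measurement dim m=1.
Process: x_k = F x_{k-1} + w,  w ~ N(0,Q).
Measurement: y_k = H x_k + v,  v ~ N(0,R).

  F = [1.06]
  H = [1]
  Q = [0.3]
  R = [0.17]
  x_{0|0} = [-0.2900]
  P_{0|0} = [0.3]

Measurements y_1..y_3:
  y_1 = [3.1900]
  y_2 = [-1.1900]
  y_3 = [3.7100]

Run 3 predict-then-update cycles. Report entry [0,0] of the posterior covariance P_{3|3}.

P_post[0,0] = 0.1225

step 1: x^-=[-0.3074]  P^-=[0.6371]  S=[0.8071]  K=[0.7894]  nu=[3.4974]  x^+=[2.4533]  P^+=[0.1342]
step 2: x^-=[2.6005]  P^-=[0.4508]  S=[0.6208]  K=[0.7262]  nu=[-3.7905]  x^+=[-0.1520]  P^+=[0.1234]
step 3: x^-=[-0.1611]  P^-=[0.4387]  S=[0.6087]  K=[0.7207]  nu=[3.8711]  x^+=[2.6289]  P^+=[0.1225]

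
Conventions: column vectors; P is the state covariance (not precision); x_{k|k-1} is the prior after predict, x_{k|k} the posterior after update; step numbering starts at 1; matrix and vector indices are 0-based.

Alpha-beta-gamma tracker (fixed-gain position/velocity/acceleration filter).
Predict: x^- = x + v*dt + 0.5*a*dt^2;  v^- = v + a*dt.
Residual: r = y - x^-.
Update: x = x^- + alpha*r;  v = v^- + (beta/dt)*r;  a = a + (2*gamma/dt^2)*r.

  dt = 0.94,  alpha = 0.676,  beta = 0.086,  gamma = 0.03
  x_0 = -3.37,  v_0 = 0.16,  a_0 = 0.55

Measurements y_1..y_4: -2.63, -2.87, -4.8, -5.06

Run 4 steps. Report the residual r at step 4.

resid = -2.7522

step 1: x_pred=-2.9766  r=0.3466  x^+=-2.7423  v^+=0.7087  a^+=0.5735
step 2: x_pred=-1.8227  r=-1.0473  x^+=-2.5307  v^+=1.1520  a^+=0.5024
step 3: x_pred=-1.2258  r=-3.5742  x^+=-3.6420  v^+=1.2973  a^+=0.2597
step 4: x_pred=-2.3078  r=-2.7522  x^+=-4.1683  v^+=1.2896  a^+=0.0728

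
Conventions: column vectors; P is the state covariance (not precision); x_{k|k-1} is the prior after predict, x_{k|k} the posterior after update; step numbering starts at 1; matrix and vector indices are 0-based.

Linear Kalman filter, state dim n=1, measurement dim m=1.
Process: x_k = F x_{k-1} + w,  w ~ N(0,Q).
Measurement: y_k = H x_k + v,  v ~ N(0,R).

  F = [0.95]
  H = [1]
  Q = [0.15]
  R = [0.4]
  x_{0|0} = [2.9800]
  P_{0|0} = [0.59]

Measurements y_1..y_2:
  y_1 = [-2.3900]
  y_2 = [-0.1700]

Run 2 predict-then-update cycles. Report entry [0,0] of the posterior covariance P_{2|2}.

P_post[0,0] = 0.1942

step 1: x^-=[2.8310]  P^-=[0.6825]  S=[1.0825]  K=[0.6305]  nu=[-5.2210]  x^+=[-0.4607]  P^+=[0.2522]
step 2: x^-=[-0.4377]  P^-=[0.3776]  S=[0.7776]  K=[0.4856]  nu=[0.2677]  x^+=[-0.3077]  P^+=[0.1942]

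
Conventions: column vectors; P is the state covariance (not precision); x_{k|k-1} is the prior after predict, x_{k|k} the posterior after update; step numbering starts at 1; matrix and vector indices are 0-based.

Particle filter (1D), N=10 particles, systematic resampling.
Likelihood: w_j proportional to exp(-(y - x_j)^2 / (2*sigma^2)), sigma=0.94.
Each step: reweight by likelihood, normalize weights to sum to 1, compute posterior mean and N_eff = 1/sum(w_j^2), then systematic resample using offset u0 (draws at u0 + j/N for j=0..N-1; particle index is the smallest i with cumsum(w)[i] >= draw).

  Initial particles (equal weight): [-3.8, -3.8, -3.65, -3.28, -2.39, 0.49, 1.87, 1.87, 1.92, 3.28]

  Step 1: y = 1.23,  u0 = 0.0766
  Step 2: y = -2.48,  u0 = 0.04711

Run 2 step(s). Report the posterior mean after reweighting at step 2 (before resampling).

post_mean = 0.5049

step 1: w=[0.0000, 0.0000, 0.0000, 0.0000, 0.0002, 0.2309, 0.2496, 0.2496, 0.2404, 0.0292]  mean=1.6037  Neff=4.2262  idx=[5, 5, 6, 6, 6, 7, 7, 8, 8, 9]
step 2: w=[0.4947, 0.4947, 0.0016, 0.0016, 0.0016, 0.0016, 0.0016, 0.0013, 0.0013, 0.0000]  mean=0.5049  Neff=2.0434  idx=[0, 0, 0, 0, 0, 1, 1, 1, 1, 1]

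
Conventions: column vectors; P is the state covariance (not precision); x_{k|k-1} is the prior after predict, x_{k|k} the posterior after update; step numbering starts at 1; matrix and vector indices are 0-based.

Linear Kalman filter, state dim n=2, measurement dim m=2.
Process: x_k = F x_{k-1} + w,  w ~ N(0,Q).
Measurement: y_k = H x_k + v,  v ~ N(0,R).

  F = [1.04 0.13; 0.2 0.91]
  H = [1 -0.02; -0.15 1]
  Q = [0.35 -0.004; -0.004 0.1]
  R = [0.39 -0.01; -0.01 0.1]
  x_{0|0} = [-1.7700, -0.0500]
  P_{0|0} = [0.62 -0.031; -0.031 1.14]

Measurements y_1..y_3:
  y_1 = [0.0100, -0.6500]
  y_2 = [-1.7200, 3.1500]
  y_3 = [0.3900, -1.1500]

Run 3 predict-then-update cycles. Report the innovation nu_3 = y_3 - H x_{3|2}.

step 1: x^-=[-1.8473, -0.3995]  P^-=[1.0315 0.2297; 0.2297 1.0575]  S=[1.4127 0.0445; 0.0445 1.1119]  K=[0.7257 0.0384; 0.1188 0.9154]  nu=[1.8493, -0.5276]  x^+=[-0.5255, -0.6628]  P^+=[0.2834 0.0391; 0.0391 0.0962]
step 2: x^-=[-0.6327, -0.7083]  P^-=[0.6687 0.1043; 0.1043 0.2052]  S=[1.0546 -0.0098; -0.0098 0.2890]  K=[0.6324 0.0353; 0.1011 0.6595]  nu=[-1.1014, 3.7634]  x^+=[-1.1964, 1.6622]  P^+=[0.2470 0.0343; 0.0343 0.0701]
step 3: x^-=[-1.0282, 1.2733]  P^-=[0.6276 0.0890; 0.0890 0.1804]  S=[1.0141 -0.0185; -0.0185 0.2678]  K=[0.6175 0.0234; 0.0957 0.6303]  nu=[1.4437, -2.5775]  x^+=[-0.1970, -0.2132]  P^+=[0.2413 0.0324; 0.0324 0.0669]

innov = [1.4437, -2.5775]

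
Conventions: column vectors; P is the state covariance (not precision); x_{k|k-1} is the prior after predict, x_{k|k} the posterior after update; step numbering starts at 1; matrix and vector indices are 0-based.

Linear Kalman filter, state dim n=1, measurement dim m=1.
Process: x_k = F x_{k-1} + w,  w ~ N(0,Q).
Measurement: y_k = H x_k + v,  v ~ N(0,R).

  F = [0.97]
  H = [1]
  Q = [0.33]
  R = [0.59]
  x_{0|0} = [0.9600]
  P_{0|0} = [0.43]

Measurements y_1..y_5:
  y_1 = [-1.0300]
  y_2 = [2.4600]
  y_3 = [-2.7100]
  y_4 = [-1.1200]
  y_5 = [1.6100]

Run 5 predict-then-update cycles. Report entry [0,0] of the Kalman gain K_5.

K[0,0] = 0.5096

step 1: x^-=[0.9312]  P^-=[0.7346]  S=[1.3246]  K=[0.5546]  nu=[-1.9612]  x^+=[-0.1564]  P^+=[0.3272]
step 2: x^-=[-0.1517]  P^-=[0.6379]  S=[1.2279]  K=[0.5195]  nu=[2.6117]  x^+=[1.2050]  P^+=[0.3065]
step 3: x^-=[1.1689]  P^-=[0.6184]  S=[1.2084]  K=[0.5117]  nu=[-3.8789]  x^+=[-0.8161]  P^+=[0.3019]
step 4: x^-=[-0.7916]  P^-=[0.6141]  S=[1.2041]  K=[0.5100]  nu=[-0.3284]  x^+=[-0.9591]  P^+=[0.3009]
step 5: x^-=[-0.9303]  P^-=[0.6131]  S=[1.2031]  K=[0.5096]  nu=[2.5403]  x^+=[0.3642]  P^+=[0.3007]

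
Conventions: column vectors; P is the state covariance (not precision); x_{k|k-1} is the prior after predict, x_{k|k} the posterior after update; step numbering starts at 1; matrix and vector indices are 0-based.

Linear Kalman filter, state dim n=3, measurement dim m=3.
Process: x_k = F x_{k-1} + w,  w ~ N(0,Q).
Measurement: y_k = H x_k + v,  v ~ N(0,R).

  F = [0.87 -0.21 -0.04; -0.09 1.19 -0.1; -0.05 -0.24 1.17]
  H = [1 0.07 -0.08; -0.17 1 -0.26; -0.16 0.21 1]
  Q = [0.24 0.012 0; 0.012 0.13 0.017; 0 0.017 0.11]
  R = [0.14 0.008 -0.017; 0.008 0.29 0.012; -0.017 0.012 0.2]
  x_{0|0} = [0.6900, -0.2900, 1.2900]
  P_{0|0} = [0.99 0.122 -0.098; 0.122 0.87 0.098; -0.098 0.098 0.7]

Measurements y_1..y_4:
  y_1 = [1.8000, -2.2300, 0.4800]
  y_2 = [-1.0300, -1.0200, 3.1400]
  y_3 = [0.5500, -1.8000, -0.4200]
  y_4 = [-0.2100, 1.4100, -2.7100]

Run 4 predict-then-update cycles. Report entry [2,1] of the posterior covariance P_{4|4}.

P_post[2,1] = -0.0089

step 1: x^-=[0.6096, -0.5362, 1.5444]  P^-=[0.9927 -0.1460 -0.1793; -0.1460 1.3258 -0.1649; -0.1793 -0.1649 1.0802]  S=[1.1562 -0.1293 -0.4621; -0.1293 1.8370 -0.0678; -0.4621 -0.0678 1.3620]  K=[0.8593 -0.0848 0.0166; 0.1245 0.7740 0.1812; 0.0580 -0.1925 0.7988]  nu=[1.3515, -1.1886, -0.8543]  x^+=[1.8576, -1.4428, 1.1692]  P^+=[0.1195 0.0043 0.0059; 0.0043 0.2274 -0.0037; 0.0059 -0.0037 0.1582]
step 2: x^-=[1.8723, -2.0010, 1.6213]  P^-=[0.3387 -0.0494 0.0049; -0.0494 0.4546 -0.0718; 0.0049 -0.0718 0.3414]  S=[0.4762 -0.0536 -0.1005; -0.0536 0.8321 -0.0310; -0.1005 -0.0310 0.5417]  K=[0.6966 -0.0847 0.0143; 0.0631 0.5868 0.1035; 0.0502 -0.1684 0.6006]  nu=[-2.6325, 1.7209, 2.2385]  x^+=[-0.0754, -0.9256, 2.5439]  P^+=[0.0971 -0.0008 0.0057; -0.0008 0.1694 -0.0091; 0.0057 -0.0091 0.1201]
step 3: x^-=[0.0271, -1.3491, 3.2023]  P^-=[0.3209 -0.0386 0.0068; -0.0386 0.3744 -0.0584; 0.0068 -0.0584 0.2888]  S=[0.4588 -0.0484 -0.0898; -0.0484 0.7372 -0.0242; -0.0898 -0.0242 0.4894]  K=[0.6865 -0.0832 0.0143; 0.0586 0.5441 0.0917; 0.0490 -0.1608 0.5638]  nu=[0.8736, 0.3863, -3.3346]  x^+=[0.5469, -1.3935, 1.3029]  P^+=[0.0957 -0.0007 0.0057; -0.0007 0.1569 -0.0092; 0.0057 -0.0092 0.1128]
step 4: x^-=[0.7163, -1.8378, 1.8315]  P^-=[0.3192 -0.0352 0.0065; -0.0352 0.3565 -0.0541; 0.0065 -0.0541 0.2782]  S=[0.4574 -0.0466 -0.0884; -0.0466 0.7152 -0.0219; -0.0884 -0.0219 0.4796]  K=[0.6858 -0.0824 0.0143; 0.0588 0.5331 0.0902; 0.0486 -0.1582 0.5559]  nu=[-0.6511, 3.8457, -4.0409]  x^+=[-0.1047, -0.1904, -1.0547]  P^+=[0.0956 -0.0005 0.0056; -0.0005 0.1537 -0.0089; 0.0056 -0.0089 0.1112]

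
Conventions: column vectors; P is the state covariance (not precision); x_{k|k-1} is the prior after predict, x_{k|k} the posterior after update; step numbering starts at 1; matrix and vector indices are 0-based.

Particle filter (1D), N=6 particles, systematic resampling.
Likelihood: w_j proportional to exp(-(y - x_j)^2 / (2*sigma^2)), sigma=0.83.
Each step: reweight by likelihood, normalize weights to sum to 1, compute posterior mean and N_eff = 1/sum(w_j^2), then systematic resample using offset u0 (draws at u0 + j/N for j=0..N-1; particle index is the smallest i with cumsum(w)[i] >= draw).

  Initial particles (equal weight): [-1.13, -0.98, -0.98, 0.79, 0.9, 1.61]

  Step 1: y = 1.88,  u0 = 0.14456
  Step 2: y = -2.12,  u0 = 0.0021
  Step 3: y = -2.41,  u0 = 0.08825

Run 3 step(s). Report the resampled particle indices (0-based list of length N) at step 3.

step 1: w=[0.0007, 0.0014, 0.0014, 0.2251, 0.2656, 0.5057]  mean=1.2275  Neff=2.6526  idx=[3, 4, 4, 5, 5, 5]
step 2: w=[0.4341, 0.2704, 0.2704, 0.0083, 0.0083, 0.0083]  mean=0.8700  Neff=2.9857  idx=[0, 0, 0, 1, 1, 2]
step 3: w=[0.2090, 0.2090, 0.2090, 0.1243, 0.1243, 0.1243]  mean=0.8310  Neff=5.6359  idx=[0, 1, 2, 2, 4, 5]

resampled_idx = [0, 1, 2, 2, 4, 5]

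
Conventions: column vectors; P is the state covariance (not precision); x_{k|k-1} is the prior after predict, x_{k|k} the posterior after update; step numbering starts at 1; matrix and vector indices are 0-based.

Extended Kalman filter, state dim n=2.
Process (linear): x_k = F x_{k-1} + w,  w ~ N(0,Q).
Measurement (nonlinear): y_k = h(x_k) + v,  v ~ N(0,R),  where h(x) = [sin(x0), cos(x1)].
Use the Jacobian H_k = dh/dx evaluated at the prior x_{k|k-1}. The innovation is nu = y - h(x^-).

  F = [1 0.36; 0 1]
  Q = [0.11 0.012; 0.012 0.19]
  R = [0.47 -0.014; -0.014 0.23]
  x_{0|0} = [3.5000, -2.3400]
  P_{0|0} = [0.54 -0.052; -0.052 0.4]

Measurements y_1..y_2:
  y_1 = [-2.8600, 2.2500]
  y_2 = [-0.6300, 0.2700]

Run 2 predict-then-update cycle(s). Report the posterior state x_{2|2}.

x_post = [4.8580, 0.1961]

step 1: x^-=[2.6576, -2.3400]  P^-=[0.6644 0.1040; 0.1040 0.5900]  H_jac=[-0.8851 0.0000; 0.0000 0.7185]  S=[0.9905 -0.0801; -0.0801 0.5346]  K=[-0.5895 0.0514; -0.0291 0.7886]  nu=[-3.3253, 2.9456]  x^+=[4.7694, 0.0798]  P^+=[0.3139 0.0279; 0.0279 0.2530]
step 2: x^-=[4.7982, 0.0798]  P^-=[0.4768 0.1310; 0.1310 0.4430]  H_jac=[0.0857 0.0000; 0.0000 -0.0797]  S=[0.4735 -0.0149; -0.0149 0.2328]  K=[0.0850 -0.0394; 0.0190 -0.1505]  nu=[0.3663, -0.7268]  x^+=[4.8580, 0.1961]  P^+=[0.4729 0.1287; 0.1287 0.4375]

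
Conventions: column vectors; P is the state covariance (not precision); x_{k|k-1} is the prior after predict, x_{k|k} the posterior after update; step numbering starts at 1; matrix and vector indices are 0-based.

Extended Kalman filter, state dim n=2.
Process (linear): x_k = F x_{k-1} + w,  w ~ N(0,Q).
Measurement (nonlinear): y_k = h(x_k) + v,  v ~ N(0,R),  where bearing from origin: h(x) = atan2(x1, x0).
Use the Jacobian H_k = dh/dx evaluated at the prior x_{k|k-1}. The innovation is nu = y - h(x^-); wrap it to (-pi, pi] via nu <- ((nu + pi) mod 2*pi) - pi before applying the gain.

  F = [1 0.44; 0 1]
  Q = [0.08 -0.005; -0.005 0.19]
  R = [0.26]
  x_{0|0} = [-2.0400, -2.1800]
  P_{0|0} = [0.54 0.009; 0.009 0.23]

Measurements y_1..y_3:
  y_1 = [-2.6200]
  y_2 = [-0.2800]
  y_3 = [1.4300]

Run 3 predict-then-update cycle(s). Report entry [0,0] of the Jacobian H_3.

step 1: x^-=[-2.9992, -2.1800]  P^-=[0.6724 0.1052; 0.1052 0.4200]  H_jac=[0.1586 -0.2182]  S=[0.2896]  K=[0.2889; -0.2588]  nu=[-0.1069]  x^+=[-3.0301, -2.1523]  P^+=[0.6483 0.1269; 0.1269 0.4006]
step 2: x^-=[-3.9771, -2.1523]  P^-=[0.9175 0.2981; 0.2981 0.5906]  H_jac=[0.1052 -0.1945]  S=[0.2803]  K=[0.1376; -0.2978]  nu=[2.3655]  x^+=[-3.6515, -2.8569]  P^+=[0.9121 0.3096; 0.3096 0.5657]
step 3: x^-=[-4.9085, -2.8569]  P^-=[1.3741 0.5535; 0.5535 0.7557]  H_jac=[0.0886 -0.1522]  S=[0.2734]  K=[0.1371; -0.2414]  nu=[-2.2387]  x^+=[-5.2154, -2.3166]  P^+=[1.3690 0.5626; 0.5626 0.7398]

H_jac[0,0] = 0.0886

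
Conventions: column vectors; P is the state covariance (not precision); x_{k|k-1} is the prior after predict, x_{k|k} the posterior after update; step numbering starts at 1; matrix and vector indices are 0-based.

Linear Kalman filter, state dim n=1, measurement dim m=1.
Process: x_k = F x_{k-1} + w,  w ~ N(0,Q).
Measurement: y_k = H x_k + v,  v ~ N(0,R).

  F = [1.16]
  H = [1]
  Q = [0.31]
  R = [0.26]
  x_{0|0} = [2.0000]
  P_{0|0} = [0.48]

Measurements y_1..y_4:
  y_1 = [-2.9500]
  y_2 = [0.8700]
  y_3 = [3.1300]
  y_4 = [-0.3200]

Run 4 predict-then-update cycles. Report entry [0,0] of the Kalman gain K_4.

step 1: x^-=[2.3200]  P^-=[0.9559]  S=[1.2159]  K=[0.7862]  nu=[-5.2700]  x^+=[-1.8231]  P^+=[0.2044]
step 2: x^-=[-2.1148]  P^-=[0.5850]  S=[0.8450]  K=[0.6923]  nu=[2.9848]  x^+=[-0.0483]  P^+=[0.1800]
step 3: x^-=[-0.0561]  P^-=[0.5522]  S=[0.8122]  K=[0.6799]  nu=[3.1861]  x^+=[2.1101]  P^+=[0.1768]
step 4: x^-=[2.4477]  P^-=[0.5479]  S=[0.8079]  K=[0.6782]  nu=[-2.7677]  x^+=[0.5708]  P^+=[0.1763]

K[0,0] = 0.6782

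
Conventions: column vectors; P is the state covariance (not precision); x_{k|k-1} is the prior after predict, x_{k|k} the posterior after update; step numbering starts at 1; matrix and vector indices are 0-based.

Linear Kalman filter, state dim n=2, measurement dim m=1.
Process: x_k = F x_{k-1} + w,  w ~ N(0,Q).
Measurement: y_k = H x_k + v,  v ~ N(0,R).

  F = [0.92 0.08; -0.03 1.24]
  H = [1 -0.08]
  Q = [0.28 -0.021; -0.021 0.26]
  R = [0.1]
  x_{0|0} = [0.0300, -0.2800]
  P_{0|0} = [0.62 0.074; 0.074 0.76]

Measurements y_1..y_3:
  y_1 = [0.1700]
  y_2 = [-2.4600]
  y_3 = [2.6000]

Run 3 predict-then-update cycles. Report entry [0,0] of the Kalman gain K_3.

K[0,0] = 0.8059

step 1: x^-=[0.0052, -0.3481]  P^-=[0.8205 0.1215; 0.1215 1.4236]  S=[0.9102]  K=[0.8908; 0.0084]  nu=[0.1370]  x^+=[0.1272, -0.3470]  P^+=[0.0983 0.1147; 0.1147 1.4236]
step 2: x^-=[0.0893, -0.4340]  P^-=[0.3892 0.2481; 0.2481 2.4404]  S=[0.4651]  K=[0.7941; 0.1137]  nu=[-2.5840]  x^+=[-1.9626, -0.7278]  P^+=[0.0959 0.2061; 0.2061 2.4344]
step 3: x^-=[-1.8638, -0.8436]  P^-=[0.4071 0.4525; 0.4525 3.9879]  S=[0.4602]  K=[0.8059; 0.2900]  nu=[4.3964]  x^+=[1.6792, 0.4314]  P^+=[0.1082 0.3449; 0.3449 3.9492]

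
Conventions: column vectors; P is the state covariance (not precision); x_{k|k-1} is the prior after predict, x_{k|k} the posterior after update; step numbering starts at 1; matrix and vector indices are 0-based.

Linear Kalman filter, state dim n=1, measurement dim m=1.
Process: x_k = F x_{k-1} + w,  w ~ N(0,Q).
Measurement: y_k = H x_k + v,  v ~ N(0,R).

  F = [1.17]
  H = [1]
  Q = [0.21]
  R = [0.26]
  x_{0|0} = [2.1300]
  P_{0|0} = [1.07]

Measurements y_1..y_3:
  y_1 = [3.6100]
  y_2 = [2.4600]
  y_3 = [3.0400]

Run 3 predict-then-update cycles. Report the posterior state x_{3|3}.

step 1: x^-=[2.4921]  P^-=[1.6747]  S=[1.9347]  K=[0.8656]  nu=[1.1179]  x^+=[3.4598]  P^+=[0.2251]
step 2: x^-=[4.0479]  P^-=[0.5181]  S=[0.7781]  K=[0.6658]  nu=[-1.5879]  x^+=[2.9906]  P^+=[0.1731]
step 3: x^-=[3.4990]  P^-=[0.4470]  S=[0.7070]  K=[0.6322]  nu=[-0.4590]  x^+=[3.2088]  P^+=[0.1644]

x_post = [3.2088]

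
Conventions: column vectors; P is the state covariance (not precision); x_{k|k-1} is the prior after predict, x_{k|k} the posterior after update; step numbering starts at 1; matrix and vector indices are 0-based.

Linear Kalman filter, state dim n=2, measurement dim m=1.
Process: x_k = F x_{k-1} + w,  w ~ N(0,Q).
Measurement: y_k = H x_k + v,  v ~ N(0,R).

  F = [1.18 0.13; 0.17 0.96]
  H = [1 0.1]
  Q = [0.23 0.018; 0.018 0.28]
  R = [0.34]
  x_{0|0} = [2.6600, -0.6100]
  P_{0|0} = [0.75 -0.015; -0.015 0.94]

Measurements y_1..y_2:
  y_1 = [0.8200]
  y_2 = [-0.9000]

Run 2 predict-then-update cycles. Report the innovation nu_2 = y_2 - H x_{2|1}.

innov = [-2.3493]

step 1: x^-=[3.0595, -0.1334]  P^-=[1.2856 0.2684; 0.2684 1.1631]  S=[1.6909]  K=[0.7762; 0.2275]  nu=[-2.2262]  x^+=[1.3316, -0.6399]  P^+=[0.2669 -0.0302; -0.0302 1.0755]
step 2: x^-=[1.4881, -0.3880]  P^-=[0.6106 0.1709; 0.1709 1.2691]  S=[0.9974]  K=[0.6293; 0.2986]  nu=[-2.3493]  x^+=[0.0098, -1.0894]  P^+=[0.2156 -0.0165; -0.0165 1.1802]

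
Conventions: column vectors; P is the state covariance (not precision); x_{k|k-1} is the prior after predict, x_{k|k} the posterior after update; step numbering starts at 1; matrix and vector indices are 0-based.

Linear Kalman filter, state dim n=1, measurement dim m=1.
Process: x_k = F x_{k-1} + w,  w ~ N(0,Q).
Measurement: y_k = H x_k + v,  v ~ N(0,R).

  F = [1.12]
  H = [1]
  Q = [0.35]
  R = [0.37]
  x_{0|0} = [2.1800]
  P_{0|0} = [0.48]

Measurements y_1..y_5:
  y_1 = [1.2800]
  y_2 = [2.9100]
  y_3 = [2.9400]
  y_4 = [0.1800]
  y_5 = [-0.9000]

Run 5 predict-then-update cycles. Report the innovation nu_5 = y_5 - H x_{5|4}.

innov = [-2.3517]

step 1: x^-=[2.4416]  P^-=[0.9521]  S=[1.3221]  K=[0.7201]  nu=[-1.1616]  x^+=[1.6051]  P^+=[0.2665]
step 2: x^-=[1.7977]  P^-=[0.6842]  S=[1.0542]  K=[0.6490]  nu=[1.1123]  x^+=[2.5196]  P^+=[0.2401]
step 3: x^-=[2.8220]  P^-=[0.6512]  S=[1.0212]  K=[0.6377]  nu=[0.1180]  x^+=[2.8972]  P^+=[0.2359]
step 4: x^-=[3.2449]  P^-=[0.6460]  S=[1.0160]  K=[0.6358]  nu=[-3.0649]  x^+=[1.2962]  P^+=[0.2353]
step 5: x^-=[1.4517]  P^-=[0.6451]  S=[1.0151]  K=[0.6355]  nu=[-2.3517]  x^+=[-0.0428]  P^+=[0.2351]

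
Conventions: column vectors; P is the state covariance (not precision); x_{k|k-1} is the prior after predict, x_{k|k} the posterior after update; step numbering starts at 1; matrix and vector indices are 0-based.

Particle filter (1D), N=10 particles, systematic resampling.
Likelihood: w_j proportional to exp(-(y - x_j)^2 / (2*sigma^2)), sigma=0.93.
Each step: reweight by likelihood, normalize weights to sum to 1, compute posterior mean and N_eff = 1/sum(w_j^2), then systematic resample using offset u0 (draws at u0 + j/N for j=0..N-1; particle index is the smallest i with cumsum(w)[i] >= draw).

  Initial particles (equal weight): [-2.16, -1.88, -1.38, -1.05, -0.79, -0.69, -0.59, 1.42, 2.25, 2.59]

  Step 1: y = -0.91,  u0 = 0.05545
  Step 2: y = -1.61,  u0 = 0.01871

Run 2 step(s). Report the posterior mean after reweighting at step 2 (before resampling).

post_mean = -1.1794

step 1: w=[0.0698, 0.0999, 0.1515, 0.1702, 0.1707, 0.1674, 0.1623, 0.0075, 0.0005, 0.0001]  mean=-1.0604  Neff=6.6511  idx=[0, 1, 2, 3, 3, 4, 4, 5, 6, 6]
step 2: w=[0.1119, 0.1278, 0.1293, 0.1112, 0.1112, 0.0904, 0.0904, 0.0817, 0.0731, 0.0731]  mean=-1.1794  Neff=9.6158  idx=[0, 1, 1, 2, 3, 4, 5, 6, 7, 8]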